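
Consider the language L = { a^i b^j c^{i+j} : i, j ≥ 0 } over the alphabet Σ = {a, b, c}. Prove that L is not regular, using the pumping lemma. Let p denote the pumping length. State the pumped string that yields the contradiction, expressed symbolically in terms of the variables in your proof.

a^{p+k} b^p c^{2p}

Assume L is regular. Let p be the pumping length given by the pumping lemma.
Take w = a^p b^p c^{2p} ∈ L (with i=j=p, i+j=2p), |w| = 4p ≥ p.
By the pumping lemma, w = xyz with |xy| ≤ p and |y| ≥ 1.
The first p characters of w are a's, so xy (and hence y) consists only of a's. Write y = a^k, 1 ≤ k ≤ p.
Consider xy^2z = a^{p+k} b^p c^{2p}. Now the a- and b-counts sum to 2p+k, but the c-count is 2p ≠ 2p+k. So xy^2z ∉ L.
This contradicts the pumping lemma, so L is not regular.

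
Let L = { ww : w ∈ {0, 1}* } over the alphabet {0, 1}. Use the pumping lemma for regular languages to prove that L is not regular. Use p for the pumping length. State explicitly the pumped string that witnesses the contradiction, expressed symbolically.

Assume L is regular; let p be its pumping constant.
Take w = 0^p 1^p 0^p 1^p = uu where u = 0^p1^p; then w ∈ L and |w| = 4p ≥ p.
The pumping lemma gives a decomposition w = xyz where |xy| ≤ p and y is nonempty.
The first p characters of w are 0's, so xy (and hence y) consists only of 0's. Write y = 0^k, 1 ≤ k ≤ p.
Pump with i = 2: xy^2z = 0^{p+k} 1^p 0^p 1^p, of length 4p+k. Suppose this equals vv. The string starts with 0 and ends with 1, so v does too; thus the boundary between the two copies of v is a 1→0 transition. There is exactly one such transition, at position 2p+k, so |v| = 2p+k and |vv| = 4p+2k ≠ 4p+k since k ≥ 1. So xy^2z ∉ L.
Contradiction. Therefore L is not regular.

0^{p+k} 1^p 0^p 1^p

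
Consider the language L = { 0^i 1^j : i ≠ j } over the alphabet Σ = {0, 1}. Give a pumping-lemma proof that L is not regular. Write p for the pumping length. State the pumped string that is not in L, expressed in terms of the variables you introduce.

0^{p+p!} 1^{p+p!}

Assume L is regular. Let p be the pumping length given by the pumping lemma.
Choose w = 0^p 1^{p+p!}. Since p ≠ p+p!, w ∈ L; and |w| ≥ p.
By the pumping lemma, w = xyz with |xy| ≤ p and y is nonempty.
The first p characters of w are 0's, so xy (and hence y) consists only of 0's. Write y = 0^k, 1 ≤ k ≤ p.
Since 1 ≤ k ≤ p, k divides p!; set t = 1 + p!/k. Then xy^t z has p + (p!/k)·k = p + p! copies of 0. Now the 0-count equals the 1-count, so i ≠ j fails. So xy^t z = 0^{p+p!} 1^{p+p!} ∉ L.
Contradiction. Therefore L is not regular.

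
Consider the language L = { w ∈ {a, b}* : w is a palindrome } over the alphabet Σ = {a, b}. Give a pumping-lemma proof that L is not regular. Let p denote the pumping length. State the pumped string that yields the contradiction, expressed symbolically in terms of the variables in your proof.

a^{p+k} b a^p

Suppose for contradiction that L is regular, and let p be the pumping length.
Take w = a^p b a^p, a palindrome of length 2p+1 ≥ p.
Write w = xyz as guaranteed by the lemma, with |xy| ≤ p and |y| > 0.
Because |xy| ≤ p and w begins with p copies of a, we have y = a^k with 1 ≤ k ≤ p.
Pump with i = 2: xy^2z = a^{p+k} b a^p. Its reverse is a^p b a^{p+k}, which differs from xy^2z since k ≥ 1. So xy^2z is not a palindrome and xy^2z ∉ L.
This contradicts the pumping lemma, so L is not regular.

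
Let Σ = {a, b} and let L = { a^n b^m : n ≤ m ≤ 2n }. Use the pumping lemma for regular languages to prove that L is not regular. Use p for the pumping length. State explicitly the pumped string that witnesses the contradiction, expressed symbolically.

a^{p+k} b^p

Toward a contradiction, assume L is regular with pumping length p.
Take w = a^p b^p ∈ L (since p ≤ p ≤ 2p), with |w| = 2p ≥ p.
By the pumping lemma, w = xyz with |xy| ≤ p and y is nonempty.
Since the first p symbols of w are all a's and |xy| ≤ p, y lies entirely in the leading a-block: y = a^k for some k with 1 ≤ k ≤ p.
Pump with i = 2: xy^2z = a^{p+k} b^p. Now n = p+k > p = m, so the condition n ≤ m fails. Thus xy^2z ∉ L.
This is a contradiction; hence L is not regular.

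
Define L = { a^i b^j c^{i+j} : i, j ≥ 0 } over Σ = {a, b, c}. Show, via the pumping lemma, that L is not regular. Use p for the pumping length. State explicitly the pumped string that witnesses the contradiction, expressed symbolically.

Suppose for contradiction that L is regular, and let p be the pumping length.
Take w = a^p b^p c^{2p} ∈ L (with i=j=p, i+j=2p), |w| = 4p ≥ p.
By the pumping lemma, w = xyz with |xy| ≤ p and |y| > 0.
Because |xy| ≤ p and w begins with p copies of a, we have y = a^k with 1 ≤ k ≤ p.
Consider xy^2z = a^{p+k} b^p c^{2p}. Now the a- and b-counts sum to 2p+k, but the c-count is 2p ≠ 2p+k. So xy^2z ∉ L.
This is a contradiction; hence L is not regular.

a^{p+k} b^p c^{2p}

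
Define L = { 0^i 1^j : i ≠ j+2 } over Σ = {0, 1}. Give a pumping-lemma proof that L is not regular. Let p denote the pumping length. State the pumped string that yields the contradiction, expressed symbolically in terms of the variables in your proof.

Suppose for contradiction that L is regular, and let p be the pumping length.
Choose w = 0^p 1^{p+p!-2}. Since p ≠ (p+p!-2)+2 = p+p!, w ∈ L; and |w| ≥ p.
The pumping lemma gives a decomposition w = xyz where |xy| ≤ p and |y| > 0.
Since the first p symbols of w are all 0's and |xy| ≤ p, y lies entirely in the leading 0-block: y = 0^k for some k with 1 ≤ k ≤ p.
Since 1 ≤ k ≤ p, k divides p!; set t = 1 + p!/k. Then xy^t z has p + (p!/k)·k = p + p! copies of 0. Now the 0-count is p+p! and (1-count)+2 = (p+p!-2)+2 = p+p!, so i ≠ j+2 fails. So xy^t z = 0^{p+p!} 1^{p+p!-2} ∉ L.
This is a contradiction; hence L is not regular.

0^{p+p!} 1^{p+p!-2}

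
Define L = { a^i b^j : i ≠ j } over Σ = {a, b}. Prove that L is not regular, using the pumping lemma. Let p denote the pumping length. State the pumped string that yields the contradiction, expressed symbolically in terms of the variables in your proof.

a^{p+p!} b^{p+p!}

Assume L is regular; let p be its pumping constant.
Choose w = a^p b^{p+p!}. Since p ≠ p+p!, w ∈ L; and |w| ≥ p.
The pumping lemma gives a decomposition w = xyz where |xy| ≤ p and y is nonempty.
The first p characters of w are a's, so xy (and hence y) consists only of a's. Write y = a^k, 1 ≤ k ≤ p.
Since 1 ≤ k ≤ p, k divides p!; set t = 1 + p!/k. Then xy^t z has p + (p!/k)·k = p + p! copies of a. Now the a-count equals the b-count, so i ≠ j fails. So xy^t z = a^{p+p!} b^{p+p!} ∉ L.
This is a contradiction; hence L is not regular.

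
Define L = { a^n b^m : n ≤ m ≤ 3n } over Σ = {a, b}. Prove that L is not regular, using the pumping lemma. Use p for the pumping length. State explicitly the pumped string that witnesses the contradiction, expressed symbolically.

Suppose for contradiction that L is regular, and let p be the pumping length.
Take w = a^p b^p ∈ L (since p ≤ p ≤ 3p), with |w| = 2p ≥ p.
By the pumping lemma, w = xyz with |xy| ≤ p and |y| > 0.
Since the first p symbols of w are all a's and |xy| ≤ p, y lies entirely in the leading a-block: y = a^k for some k with 1 ≤ k ≤ p.
Pump with i = 2: xy^2z = a^{p+k} b^p. Now n = p+k > p = m, so the condition n ≤ m fails. Thus xy^2z ∉ L.
This is a contradiction; hence L is not regular.

a^{p+k} b^p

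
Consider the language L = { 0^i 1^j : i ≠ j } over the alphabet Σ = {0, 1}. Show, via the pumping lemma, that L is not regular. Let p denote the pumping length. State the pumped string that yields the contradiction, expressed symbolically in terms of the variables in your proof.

0^{p+p!} 1^{p+p!}

Toward a contradiction, assume L is regular with pumping length p.
Choose w = 0^p 1^{p+p!}. Since p ≠ p+p!, w ∈ L; and |w| ≥ p.
By the pumping lemma, w = xyz with |xy| ≤ p and |y| ≥ 1.
The first p characters of w are 0's, so xy (and hence y) consists only of 0's. Write y = 0^k, 1 ≤ k ≤ p.
Since 1 ≤ k ≤ p, k divides p!; set t = 1 + p!/k. Then xy^t z has p + (p!/k)·k = p + p! copies of 0. Now the 0-count equals the 1-count, so i ≠ j fails. So xy^t z = 0^{p+p!} 1^{p+p!} ∉ L.
This is a contradiction; hence L is not regular.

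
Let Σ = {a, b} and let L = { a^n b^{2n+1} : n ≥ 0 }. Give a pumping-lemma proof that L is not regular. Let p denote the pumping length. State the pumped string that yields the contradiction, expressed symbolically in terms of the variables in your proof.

Toward a contradiction, assume L is regular with pumping length p.
Take w = a^p b^{2p+1}. Then w ∈ L and |w| = 3p+1 ≥ p.
By the pumping lemma, w = xyz with |xy| ≤ p and y is nonempty.
Because |xy| ≤ p and w begins with p copies of a, we have y = a^k with 1 ≤ k ≤ p.
Pump with i = 2: xy^2z = a^{p+k} b^{2p+1}. For this to lie in L we would need 2p+1 = 2(p+k)+1, which forces k = 0. But k ≥ 1, so xy^2z ∉ L.
Contradiction. Therefore L is not regular.

a^{p+k} b^{2p+1}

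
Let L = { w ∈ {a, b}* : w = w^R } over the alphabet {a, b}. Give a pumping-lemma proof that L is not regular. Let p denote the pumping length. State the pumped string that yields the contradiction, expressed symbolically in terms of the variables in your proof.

a^{p+k} b a^p

Assume L is regular; let p be its pumping constant.
Take w = a^p b a^p, a palindrome of length 2p+1 ≥ p.
Write w = xyz as guaranteed by the lemma, with |xy| ≤ p and |y| > 0.
Since the first p symbols of w are all a's and |xy| ≤ p, y lies entirely in the leading a-block: y = a^k for some k with 1 ≤ k ≤ p.
Pump with i = 2: xy^2z = a^{p+k} b a^p. Its reverse is a^p b a^{p+k}, which differs from xy^2z since k ≥ 1. So xy^2z is not a palindrome and xy^2z ∉ L.
This is a contradiction; hence L is not regular.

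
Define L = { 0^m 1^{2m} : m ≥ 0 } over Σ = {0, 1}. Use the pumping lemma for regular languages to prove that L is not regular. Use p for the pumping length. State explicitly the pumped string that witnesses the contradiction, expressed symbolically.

0^{p+k} 1^{2p}

Assume L is regular; let p be its pumping constant.
Choose w = 0^p 1^{2p}, which is in L with |w| = 3p ≥ p.
By the pumping lemma, w = xyz with |xy| ≤ p and y is nonempty.
The first p characters of w are 0's, so xy (and hence y) consists only of 0's. Write y = 0^k, 1 ≤ k ≤ p.
Pump with i = 2: xy^2z = 0^{p+k} 1^{2p}. For this to lie in L we would need 2p = 2(p+k), which forces k = 0. But k ≥ 1, so xy^2z ∉ L.
Contradiction. Therefore L is not regular.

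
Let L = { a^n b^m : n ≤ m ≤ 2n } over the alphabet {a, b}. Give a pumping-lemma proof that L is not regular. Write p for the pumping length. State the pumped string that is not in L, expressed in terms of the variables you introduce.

Assume L is regular; let p be its pumping constant.
Take w = a^p b^p ∈ L (since p ≤ p ≤ 2p), with |w| = 2p ≥ p.
The pumping lemma gives a decomposition w = xyz where |xy| ≤ p and |y| ≥ 1.
Since the first p symbols of w are all a's and |xy| ≤ p, y lies entirely in the leading a-block: y = a^k for some k with 1 ≤ k ≤ p.
Pump with i = 2: xy^2z = a^{p+k} b^p. Now n = p+k > p = m, so the condition n ≤ m fails. Thus xy^2z ∉ L.
Contradiction. Therefore L is not regular.

a^{p+k} b^p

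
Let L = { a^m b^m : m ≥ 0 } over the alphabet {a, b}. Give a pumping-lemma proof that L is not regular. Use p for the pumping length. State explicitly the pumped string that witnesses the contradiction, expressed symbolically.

Assume L is regular; let p be its pumping constant.
Choose w = a^p b^p, which is in L with |w| = 2p ≥ p.
Write w = xyz as guaranteed by the lemma, with |xy| ≤ p and |y| > 0.
The first p characters of w are a's, so xy (and hence y) consists only of a's. Write y = a^k, 1 ≤ k ≤ p.
Pump with i = 2: xy^2z = a^{p+k} b^p. For this to lie in L we would need p = p+k, which forces k = 0. But k ≥ 1, so xy^2z ∉ L.
Contradiction. Therefore L is not regular.

a^{p+k} b^p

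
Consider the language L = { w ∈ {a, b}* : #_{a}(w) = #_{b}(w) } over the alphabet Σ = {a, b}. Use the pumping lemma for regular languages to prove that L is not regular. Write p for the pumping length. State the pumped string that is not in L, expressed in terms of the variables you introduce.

a^{p+k} b^p

Suppose for contradiction that L is regular, and let p be the pumping length.
Choose w = a^p b^p ∈ L with |w| = 2p ≥ p.
The pumping lemma gives a decomposition w = xyz where |xy| ≤ p and y is nonempty.
Because |xy| ≤ p and w begins with p copies of a, we have y = a^k with 1 ≤ k ≤ p.
Pump with i = 2: xy^2z = a^{p+k} b^p has p+k occurrences of a but only p of b. Since k ≥ 1 the counts differ, so xy^2z ∉ L.
This is a contradiction; hence L is not regular.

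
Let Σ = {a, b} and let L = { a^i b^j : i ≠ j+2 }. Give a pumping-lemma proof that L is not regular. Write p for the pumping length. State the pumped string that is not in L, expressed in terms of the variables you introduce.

Suppose for contradiction that L is regular, and let p be the pumping length.
Choose w = a^p b^{p+p!-2}. Since p ≠ (p+p!-2)+2 = p+p!, w ∈ L; and |w| ≥ p.
Write w = xyz as guaranteed by the lemma, with |xy| ≤ p and y is nonempty.
Because |xy| ≤ p and w begins with p copies of a, we have y = a^k with 1 ≤ k ≤ p.
Since 1 ≤ k ≤ p, k divides p!; set t = 1 + p!/k. Then xy^t z has p + (p!/k)·k = p + p! copies of a. Now the a-count is p+p! and (b-count)+2 = (p+p!-2)+2 = p+p!, so i ≠ j+2 fails. So xy^t z = a^{p+p!} b^{p+p!-2} ∉ L.
Contradiction. Therefore L is not regular.

a^{p+p!} b^{p+p!-2}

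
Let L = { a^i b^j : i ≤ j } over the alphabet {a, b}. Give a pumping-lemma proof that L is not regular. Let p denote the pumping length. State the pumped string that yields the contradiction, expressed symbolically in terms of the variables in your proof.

a^{p+k} b^p

Assume L is regular. Let p be the pumping length given by the pumping lemma.
Choose w = a^p b^p ∈ L, with |w| = 2p ≥ p.
The pumping lemma gives a decomposition w = xyz where |xy| ≤ p and |y| ≥ 1.
Because |xy| ≤ p and w begins with p copies of a, we have y = a^k with 1 ≤ k ≤ p.
Consider xy^2z = a^{p+k} b^p. Since k ≥ 1, the a-count p+k exceeds the b-count p, so i ≤ j fails; thus xy^2z ∉ L.
Contradiction. Therefore L is not regular.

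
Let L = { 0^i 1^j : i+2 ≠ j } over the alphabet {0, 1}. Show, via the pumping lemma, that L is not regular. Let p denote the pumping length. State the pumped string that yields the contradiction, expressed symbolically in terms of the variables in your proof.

0^{p+p!} 1^{p+p!+2}

Assume L is regular; let p be its pumping constant.
Choose w = 0^p 1^{p+p!+2}. Since p ≠ (p+p!+2)-2 = p+p!, w ∈ L; and |w| ≥ p.
The pumping lemma gives a decomposition w = xyz where |xy| ≤ p and y is nonempty.
Since the first p symbols of w are all 0's and |xy| ≤ p, y lies entirely in the leading 0-block: y = 0^k for some k with 1 ≤ k ≤ p.
Since 1 ≤ k ≤ p, k divides p!; set t = 1 + p!/k. Then xy^t z has p + (p!/k)·k = p + p! copies of 0. Now the 0-count is p+p! and (1-count)-2 = (p+p!+2)-2 = p+p!, so i+2 ≠ j fails. So xy^t z = 0^{p+p!} 1^{p+p!+2} ∉ L.
Contradiction. Therefore L is not regular.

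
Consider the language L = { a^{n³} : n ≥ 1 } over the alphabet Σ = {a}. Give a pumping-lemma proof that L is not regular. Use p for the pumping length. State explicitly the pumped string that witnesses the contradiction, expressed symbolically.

a^{p³+k}

Toward a contradiction, assume L is regular with pumping length p.
Take w = a^{p³} ∈ L with |w| = p³ ≥ p.
The pumping lemma gives a decomposition w = xyz where |xy| ≤ p and y is nonempty.
Then y = a^k for some k with 1 ≤ k ≤ p.
Pump with i = 2: xy^2z = a^{p³+k}. Since 1 ≤ k ≤ p, p³ < p³+k ≤ p³+p < p³+3p²+3p+1 = (p+1)³, so p³+k is not a perfect cube. So xy^2z ∉ L.
This contradicts the pumping lemma, so L is not regular.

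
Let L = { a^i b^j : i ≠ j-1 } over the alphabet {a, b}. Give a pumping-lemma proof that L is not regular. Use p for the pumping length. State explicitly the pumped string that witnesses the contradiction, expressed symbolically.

a^{p+p!} b^{p+p!+1}

Assume L is regular; let p be its pumping constant.
Choose w = a^p b^{p+p!+1}. Since p ≠ (p+p!+1)-1 = p+p!, w ∈ L; and |w| ≥ p.
The pumping lemma gives a decomposition w = xyz where |xy| ≤ p and |y| > 0.
The first p characters of w are a's, so xy (and hence y) consists only of a's. Write y = a^k, 1 ≤ k ≤ p.
Since 1 ≤ k ≤ p, k divides p!; set t = 1 + p!/k. Then xy^t z has p + (p!/k)·k = p + p! copies of a. Now the a-count is p+p! and (b-count)-1 = (p+p!+1)-1 = p+p!, so i ≠ j-1 fails. So xy^t z = a^{p+p!} b^{p+p!+1} ∉ L.
Contradiction. Therefore L is not regular.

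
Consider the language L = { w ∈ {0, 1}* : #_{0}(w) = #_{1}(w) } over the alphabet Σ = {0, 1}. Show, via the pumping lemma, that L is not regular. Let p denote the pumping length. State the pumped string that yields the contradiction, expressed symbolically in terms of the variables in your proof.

Assume L is regular; let p be its pumping constant.
Choose w = 0^p 1^p ∈ L with |w| = 2p ≥ p.
The pumping lemma gives a decomposition w = xyz where |xy| ≤ p and y is nonempty.
Because |xy| ≤ p and w begins with p copies of 0, we have y = 0^k with 1 ≤ k ≤ p.
Pump with i = 2: xy^2z = 0^{p+k} 1^p has p+k occurrences of 0 but only p of 1. Since k ≥ 1 the counts differ, so xy^2z ∉ L.
This is a contradiction; hence L is not regular.

0^{p+k} 1^p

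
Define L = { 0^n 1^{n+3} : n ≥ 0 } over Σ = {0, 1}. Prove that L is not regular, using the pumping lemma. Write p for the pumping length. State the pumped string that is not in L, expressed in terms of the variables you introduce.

0^{p+k} 1^{p+3}

Suppose for contradiction that L is regular, and let p be the pumping length.
Take w = 0^p 1^{p+3}. Then w ∈ L and |w| = 2p+3 ≥ p.
The pumping lemma gives a decomposition w = xyz where |xy| ≤ p and |y| ≥ 1.
Since the first p symbols of w are all 0's and |xy| ≤ p, y lies entirely in the leading 0-block: y = 0^k for some k with 1 ≤ k ≤ p.
Pump with i = 2: xy^2z = 0^{p+k} 1^{p+3}. For this to lie in L we would need p+3 = (p+k)+3, which forces k = 0. But k ≥ 1, so xy^2z ∉ L.
Contradiction. Therefore L is not regular.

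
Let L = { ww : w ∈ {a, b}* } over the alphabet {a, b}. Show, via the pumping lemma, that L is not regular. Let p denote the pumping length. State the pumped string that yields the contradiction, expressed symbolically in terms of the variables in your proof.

Assume L is regular. Let p be the pumping length given by the pumping lemma.
Take w = a^p b^p a^p b^p = uu where u = a^pb^p; then w ∈ L and |w| = 4p ≥ p.
Write w = xyz as guaranteed by the lemma, with |xy| ≤ p and y is nonempty.
Because |xy| ≤ p and w begins with p copies of a, we have y = a^k with 1 ≤ k ≤ p.
Pump with i = 2: xy^2z = a^{p+k} b^p a^p b^p, of length 4p+k. Suppose this equals vv. The string starts with a and ends with b, so v does too; thus the boundary between the two copies of v is a b→a transition. There is exactly one such transition, at position 2p+k, so |v| = 2p+k and |vv| = 4p+2k ≠ 4p+k since k ≥ 1. So xy^2z ∉ L.
This is a contradiction; hence L is not regular.

a^{p+k} b^p a^p b^p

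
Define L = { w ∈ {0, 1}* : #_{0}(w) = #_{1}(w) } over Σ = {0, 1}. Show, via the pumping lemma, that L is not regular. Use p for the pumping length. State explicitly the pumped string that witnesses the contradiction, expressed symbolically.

Suppose for contradiction that L is regular, and let p be the pumping length.
Choose w = 0^p 1^p ∈ L with |w| = 2p ≥ p.
By the pumping lemma, w = xyz with |xy| ≤ p and |y| > 0.
The first p characters of w are 0's, so xy (and hence y) consists only of 0's. Write y = 0^k, 1 ≤ k ≤ p.
Pump with i = 2: xy^2z = 0^{p+k} 1^p has p+k occurrences of 0 but only p of 1. Since k ≥ 1 the counts differ, so xy^2z ∉ L.
Contradiction. Therefore L is not regular.

0^{p+k} 1^p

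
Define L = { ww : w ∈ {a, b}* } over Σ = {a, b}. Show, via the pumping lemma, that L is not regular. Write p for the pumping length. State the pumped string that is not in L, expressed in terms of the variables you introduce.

a^{p+k} b^p a^p b^p

Assume L is regular. Let p be the pumping length given by the pumping lemma.
Take w = a^p b^p a^p b^p = uu where u = a^pb^p; then w ∈ L and |w| = 4p ≥ p.
By the pumping lemma, w = xyz with |xy| ≤ p and y is nonempty.
Since the first p symbols of w are all a's and |xy| ≤ p, y lies entirely in the leading a-block: y = a^k for some k with 1 ≤ k ≤ p.
Pump with i = 2: xy^2z = a^{p+k} b^p a^p b^p, of length 4p+k. Suppose this equals vv. The string starts with a and ends with b, so v does too; thus the boundary between the two copies of v is a b→a transition. There is exactly one such transition, at position 2p+k, so |v| = 2p+k and |vv| = 4p+2k ≠ 4p+k since k ≥ 1. So xy^2z ∉ L.
Contradiction. Therefore L is not regular.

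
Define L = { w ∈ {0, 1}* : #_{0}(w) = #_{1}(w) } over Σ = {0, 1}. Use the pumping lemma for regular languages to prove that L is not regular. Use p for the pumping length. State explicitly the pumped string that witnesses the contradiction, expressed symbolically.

Toward a contradiction, assume L is regular with pumping length p.
Choose w = 0^p 1^p ∈ L with |w| = 2p ≥ p.
The pumping lemma gives a decomposition w = xyz where |xy| ≤ p and y is nonempty.
The first p characters of w are 0's, so xy (and hence y) consists only of 0's. Write y = 0^k, 1 ≤ k ≤ p.
Pump with i = 2: xy^2z = 0^{p+k} 1^p has p+k occurrences of 0 but only p of 1. Since k ≥ 1 the counts differ, so xy^2z ∉ L.
This is a contradiction; hence L is not regular.

0^{p+k} 1^p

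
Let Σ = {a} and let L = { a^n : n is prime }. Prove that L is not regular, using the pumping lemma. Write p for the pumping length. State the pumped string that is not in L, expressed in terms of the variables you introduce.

Suppose for contradiction that L is regular, and let p be the pumping length.
Let q be a prime with q ≥ p+2 (infinitely many primes exist), and take w = a^q ∈ L with |w| = q ≥ p.
Write w = xyz as guaranteed by the lemma, with |xy| ≤ p and |y| ≥ 1.
Then y = a^k for some k with 1 ≤ k ≤ p.
Since 1 ≤ k ≤ p, |xz| = q-k. Pump with i = q+1: |xy^{q+1}z| = (q-k)+(q+1)k = q+qk = q(1+k), which is composite (both factors ≥ 2). So xy^{q+1}z = a^{q(1+k)} ∉ L.
This contradicts the pumping lemma, so L is not regular.

a^{q(1+k)}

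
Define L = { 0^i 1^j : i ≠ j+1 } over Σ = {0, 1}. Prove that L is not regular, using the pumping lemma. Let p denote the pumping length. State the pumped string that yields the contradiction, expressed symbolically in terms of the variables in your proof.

Suppose for contradiction that L is regular, and let p be the pumping length.
Choose w = 0^p 1^{p+p!-1}. Since p ≠ (p+p!-1)+1 = p+p!, w ∈ L; and |w| ≥ p.
The pumping lemma gives a decomposition w = xyz where |xy| ≤ p and y is nonempty.
Since the first p symbols of w are all 0's and |xy| ≤ p, y lies entirely in the leading 0-block: y = 0^k for some k with 1 ≤ k ≤ p.
Since 1 ≤ k ≤ p, k divides p!; set t = 1 + p!/k. Then xy^t z has p + (p!/k)·k = p + p! copies of 0. Now the 0-count is p+p! and (1-count)+1 = (p+p!-1)+1 = p+p!, so i ≠ j+1 fails. So xy^t z = 0^{p+p!} 1^{p+p!-1} ∉ L.
Contradiction. Therefore L is not regular.

0^{p+p!} 1^{p+p!-1}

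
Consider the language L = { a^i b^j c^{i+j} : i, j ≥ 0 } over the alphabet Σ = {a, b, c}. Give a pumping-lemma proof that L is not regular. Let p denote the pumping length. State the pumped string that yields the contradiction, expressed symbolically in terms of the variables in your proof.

a^{p+k} b^p c^{2p}

Assume L is regular. Let p be the pumping length given by the pumping lemma.
Take w = a^p b^p c^{2p} ∈ L (with i=j=p, i+j=2p), |w| = 4p ≥ p.
Write w = xyz as guaranteed by the lemma, with |xy| ≤ p and |y| > 0.
Since the first p symbols of w are all a's and |xy| ≤ p, y lies entirely in the leading a-block: y = a^k for some k with 1 ≤ k ≤ p.
Consider xy^2z = a^{p+k} b^p c^{2p}. Now the a- and b-counts sum to 2p+k, but the c-count is 2p ≠ 2p+k. So xy^2z ∉ L.
This contradicts the pumping lemma, so L is not regular.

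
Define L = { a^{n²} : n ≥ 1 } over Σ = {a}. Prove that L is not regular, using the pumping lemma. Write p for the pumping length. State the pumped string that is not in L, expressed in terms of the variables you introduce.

Assume L is regular; let p be its pumping constant.
Take w = a^{p²} ∈ L with |w| = p² ≥ p.
Write w = xyz as guaranteed by the lemma, with |xy| ≤ p and |y| > 0.
Then y = a^k for some k with 1 ≤ k ≤ p.
Pump with i = 2: xy^2z = a^{p²+k}. Since 1 ≤ k ≤ p, p² < p²+k ≤ p²+p < (p+1)², so p²+k lies strictly between consecutive squares and is not a perfect square. So xy^2z ∉ L.
This contradicts the pumping lemma, so L is not regular.

a^{p²+k}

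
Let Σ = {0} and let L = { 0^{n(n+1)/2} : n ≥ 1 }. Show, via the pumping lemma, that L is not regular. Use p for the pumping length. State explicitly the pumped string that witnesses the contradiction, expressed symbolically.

0^{p(p+1)/2+k}

Toward a contradiction, assume L is regular with pumping length p.
Take w = 0^{p(p+1)/2} ∈ L with |w| = p(p+1)/2 ≥ p.
By the pumping lemma, w = xyz with |xy| ≤ p and |y| > 0.
Then y = 0^k for some k with 1 ≤ k ≤ p.
Pump with i = 2: xy^2z = 0^{p(p+1)/2+k}. Since 1 ≤ k ≤ p, p(p+1)/2 < p(p+1)/2+k ≤ p(p+1)/2+p < (p+1)(p+2)/2, so p(p+1)/2+k is strictly between consecutive triangular numbers. So xy^2z ∉ L.
This contradicts the pumping lemma, so L is not regular.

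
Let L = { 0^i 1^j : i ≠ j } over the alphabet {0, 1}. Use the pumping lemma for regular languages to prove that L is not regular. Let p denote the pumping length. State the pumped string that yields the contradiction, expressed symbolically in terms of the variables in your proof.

Suppose for contradiction that L is regular, and let p be the pumping length.
Choose w = 0^p 1^{p+p!}. Since p ≠ p+p!, w ∈ L; and |w| ≥ p.
By the pumping lemma, w = xyz with |xy| ≤ p and y is nonempty.
Because |xy| ≤ p and w begins with p copies of 0, we have y = 0^k with 1 ≤ k ≤ p.
Since 1 ≤ k ≤ p, k divides p!; set t = 1 + p!/k. Then xy^t z has p + (p!/k)·k = p + p! copies of 0. Now the 0-count equals the 1-count, so i ≠ j fails. So xy^t z = 0^{p+p!} 1^{p+p!} ∉ L.
This is a contradiction; hence L is not regular.

0^{p+p!} 1^{p+p!}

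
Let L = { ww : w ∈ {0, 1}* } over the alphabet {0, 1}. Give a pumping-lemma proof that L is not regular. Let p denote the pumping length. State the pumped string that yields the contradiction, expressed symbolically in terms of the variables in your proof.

0^{p+k} 1^p 0^p 1^p

Suppose for contradiction that L is regular, and let p be the pumping length.
Take w = 0^p 1^p 0^p 1^p = uu where u = 0^p1^p; then w ∈ L and |w| = 4p ≥ p.
The pumping lemma gives a decomposition w = xyz where |xy| ≤ p and y is nonempty.
The first p characters of w are 0's, so xy (and hence y) consists only of 0's. Write y = 0^k, 1 ≤ k ≤ p.
Pump with i = 2: xy^2z = 0^{p+k} 1^p 0^p 1^p, of length 4p+k. Suppose this equals vv. The string starts with 0 and ends with 1, so v does too; thus the boundary between the two copies of v is a 1→0 transition. There is exactly one such transition, at position 2p+k, so |v| = 2p+k and |vv| = 4p+2k ≠ 4p+k since k ≥ 1. So xy^2z ∉ L.
Contradiction. Therefore L is not regular.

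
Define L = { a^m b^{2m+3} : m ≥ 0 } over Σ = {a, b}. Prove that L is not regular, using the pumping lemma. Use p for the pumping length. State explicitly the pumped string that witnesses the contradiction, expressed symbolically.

Assume L is regular. Let p be the pumping length given by the pumping lemma.
Let w = a^p b^{2p+3} ∈ L; note |w| = 3p+3 ≥ p.
By the pumping lemma, w = xyz with |xy| ≤ p and y is nonempty.
Since the first p symbols of w are all a's and |xy| ≤ p, y lies entirely in the leading a-block: y = a^k for some k with 1 ≤ k ≤ p.
Pump with i = 2: xy^2z = a^{p+k} b^{2p+3}. For this to lie in L we would need 2p+3 = 2(p+k)+3, which forces k = 0. But k ≥ 1, so xy^2z ∉ L.
This contradicts the pumping lemma, so L is not regular.

a^{p+k} b^{2p+3}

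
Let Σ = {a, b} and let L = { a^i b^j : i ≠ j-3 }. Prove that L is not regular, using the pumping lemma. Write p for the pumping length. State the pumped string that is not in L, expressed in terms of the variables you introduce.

Assume L is regular. Let p be the pumping length given by the pumping lemma.
Choose w = a^p b^{p+p!+3}. Since p ≠ (p+p!+3)-3 = p+p!, w ∈ L; and |w| ≥ p.
By the pumping lemma, w = xyz with |xy| ≤ p and |y| ≥ 1.
Because |xy| ≤ p and w begins with p copies of a, we have y = a^k with 1 ≤ k ≤ p.
Since 1 ≤ k ≤ p, k divides p!; set t = 1 + p!/k. Then xy^t z has p + (p!/k)·k = p + p! copies of a. Now the a-count is p+p! and (b-count)-3 = (p+p!+3)-3 = p+p!, so i ≠ j-3 fails. So xy^t z = a^{p+p!} b^{p+p!+3} ∉ L.
This is a contradiction; hence L is not regular.

a^{p+p!} b^{p+p!+3}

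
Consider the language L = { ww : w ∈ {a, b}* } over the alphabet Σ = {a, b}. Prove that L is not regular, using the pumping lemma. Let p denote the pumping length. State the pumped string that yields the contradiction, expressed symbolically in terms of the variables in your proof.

a^{p+k} b^p a^p b^p

Toward a contradiction, assume L is regular with pumping length p.
Take w = a^p b^p a^p b^p = uu where u = a^pb^p; then w ∈ L and |w| = 4p ≥ p.
The pumping lemma gives a decomposition w = xyz where |xy| ≤ p and |y| ≥ 1.
The first p characters of w are a's, so xy (and hence y) consists only of a's. Write y = a^k, 1 ≤ k ≤ p.
Pump with i = 2: xy^2z = a^{p+k} b^p a^p b^p, of length 4p+k. Suppose this equals vv. The string starts with a and ends with b, so v does too; thus the boundary between the two copies of v is a b→a transition. There is exactly one such transition, at position 2p+k, so |v| = 2p+k and |vv| = 4p+2k ≠ 4p+k since k ≥ 1. So xy^2z ∉ L.
Contradiction. Therefore L is not regular.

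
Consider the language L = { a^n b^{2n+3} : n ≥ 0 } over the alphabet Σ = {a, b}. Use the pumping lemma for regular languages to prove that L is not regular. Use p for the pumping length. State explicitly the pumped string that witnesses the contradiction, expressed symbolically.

a^{p+k} b^{2p+3}

Assume L is regular. Let p be the pumping length given by the pumping lemma.
Take w = a^p b^{2p+3}. Then w ∈ L and |w| = 3p+3 ≥ p.
By the pumping lemma, w = xyz with |xy| ≤ p and |y| > 0.
Because |xy| ≤ p and w begins with p copies of a, we have y = a^k with 1 ≤ k ≤ p.
Pump with i = 2: xy^2z = a^{p+k} b^{2p+3}. For this to lie in L we would need 2p+3 = 2(p+k)+3, which forces k = 0. But k ≥ 1, so xy^2z ∉ L.
Contradiction. Therefore L is not regular.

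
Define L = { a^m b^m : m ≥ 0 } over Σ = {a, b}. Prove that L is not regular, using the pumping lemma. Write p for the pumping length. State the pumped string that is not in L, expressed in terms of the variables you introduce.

Toward a contradiction, assume L is regular with pumping length p.
Choose w = a^p b^p, which is in L with |w| = 2p ≥ p.
The pumping lemma gives a decomposition w = xyz where |xy| ≤ p and |y| ≥ 1.
Because |xy| ≤ p and w begins with p copies of a, we have y = a^k with 1 ≤ k ≤ p.
Pump with i = 2: xy^2z = a^{p+k} b^p. For this to lie in L we would need p = p+k, which forces k = 0. But k ≥ 1, so xy^2z ∉ L.
This is a contradiction; hence L is not regular.

a^{p+k} b^p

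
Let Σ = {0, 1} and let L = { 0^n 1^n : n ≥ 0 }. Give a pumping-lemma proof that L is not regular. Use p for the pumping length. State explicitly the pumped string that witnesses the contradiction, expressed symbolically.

0^{p+k} 1^p

Assume L is regular. Let p be the pumping length given by the pumping lemma.
Take w = 0^p 1^p. Then w ∈ L and |w| = 2p ≥ p.
Write w = xyz as guaranteed by the lemma, with |xy| ≤ p and y is nonempty.
Because |xy| ≤ p and w begins with p copies of 0, we have y = 0^k with 1 ≤ k ≤ p.
Pump with i = 2: xy^2z = 0^{p+k} 1^p. For this to lie in L we would need p = p+k, which forces k = 0. But k ≥ 1, so xy^2z ∉ L.
This is a contradiction; hence L is not regular.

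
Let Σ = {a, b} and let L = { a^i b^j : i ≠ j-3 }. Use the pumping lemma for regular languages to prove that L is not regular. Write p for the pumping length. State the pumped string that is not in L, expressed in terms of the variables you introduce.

a^{p+p!} b^{p+p!+3}

Suppose for contradiction that L is regular, and let p be the pumping length.
Choose w = a^p b^{p+p!+3}. Since p ≠ (p+p!+3)-3 = p+p!, w ∈ L; and |w| ≥ p.
By the pumping lemma, w = xyz with |xy| ≤ p and |y| > 0.
Since the first p symbols of w are all a's and |xy| ≤ p, y lies entirely in the leading a-block: y = a^k for some k with 1 ≤ k ≤ p.
Since 1 ≤ k ≤ p, k divides p!; set t = 1 + p!/k. Then xy^t z has p + (p!/k)·k = p + p! copies of a. Now the a-count is p+p! and (b-count)-3 = (p+p!+3)-3 = p+p!, so i ≠ j-3 fails. So xy^t z = a^{p+p!} b^{p+p!+3} ∉ L.
Contradiction. Therefore L is not regular.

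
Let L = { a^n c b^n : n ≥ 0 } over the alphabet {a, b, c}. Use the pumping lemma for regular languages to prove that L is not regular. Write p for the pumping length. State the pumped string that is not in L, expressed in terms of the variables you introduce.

a^{p+k} c b^p

Suppose for contradiction that L is regular, and let p be the pumping length.
Take w = a^p c b^p ∈ L with |w| = 2p+1 ≥ p.
By the pumping lemma, w = xyz with |xy| ≤ p and |y| > 0.
The first p characters of w are a's, so xy (and hence y) consists only of a's. Write y = a^k, 1 ≤ k ≤ p.
Pump with i = 2: xy^2z = a^{p+k} c b^p, which would require p+k = p. But k ≥ 1, so xy^2z ∉ L.
This is a contradiction; hence L is not regular.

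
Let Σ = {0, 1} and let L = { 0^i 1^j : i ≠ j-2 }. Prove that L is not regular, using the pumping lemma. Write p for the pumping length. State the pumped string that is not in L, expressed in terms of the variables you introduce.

0^{p+p!} 1^{p+p!+2}

Suppose for contradiction that L is regular, and let p be the pumping length.
Choose w = 0^p 1^{p+p!+2}. Since p ≠ (p+p!+2)-2 = p+p!, w ∈ L; and |w| ≥ p.
The pumping lemma gives a decomposition w = xyz where |xy| ≤ p and |y| ≥ 1.
Because |xy| ≤ p and w begins with p copies of 0, we have y = 0^k with 1 ≤ k ≤ p.
Since 1 ≤ k ≤ p, k divides p!; set t = 1 + p!/k. Then xy^t z has p + (p!/k)·k = p + p! copies of 0. Now the 0-count is p+p! and (1-count)-2 = (p+p!+2)-2 = p+p!, so i ≠ j-2 fails. So xy^t z = 0^{p+p!} 1^{p+p!+2} ∉ L.
This is a contradiction; hence L is not regular.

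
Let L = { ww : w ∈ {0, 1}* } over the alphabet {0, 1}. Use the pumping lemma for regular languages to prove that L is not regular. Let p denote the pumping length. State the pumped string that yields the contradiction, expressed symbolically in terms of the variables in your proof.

Assume L is regular. Let p be the pumping length given by the pumping lemma.
Take w = 0^p 1^p 0^p 1^p = uu where u = 0^p1^p; then w ∈ L and |w| = 4p ≥ p.
Write w = xyz as guaranteed by the lemma, with |xy| ≤ p and |y| > 0.
The first p characters of w are 0's, so xy (and hence y) consists only of 0's. Write y = 0^k, 1 ≤ k ≤ p.
Pump with i = 2: xy^2z = 0^{p+k} 1^p 0^p 1^p, of length 4p+k. Suppose this equals vv. The string starts with 0 and ends with 1, so v does too; thus the boundary between the two copies of v is a 1→0 transition. There is exactly one such transition, at position 2p+k, so |v| = 2p+k and |vv| = 4p+2k ≠ 4p+k since k ≥ 1. So xy^2z ∉ L.
Contradiction. Therefore L is not regular.

0^{p+k} 1^p 0^p 1^p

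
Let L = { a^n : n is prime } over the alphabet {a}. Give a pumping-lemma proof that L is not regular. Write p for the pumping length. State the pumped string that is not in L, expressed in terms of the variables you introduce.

a^{q(1+k)}

Assume L is regular. Let p be the pumping length given by the pumping lemma.
Let q be a prime with q ≥ p+2 (infinitely many primes exist), and take w = a^q ∈ L with |w| = q ≥ p.
By the pumping lemma, w = xyz with |xy| ≤ p and |y| ≥ 1.
Then y = a^k for some k with 1 ≤ k ≤ p.
Since 1 ≤ k ≤ p, |xz| = q-k. Pump with i = q+1: |xy^{q+1}z| = (q-k)+(q+1)k = q+qk = q(1+k), which is composite (both factors ≥ 2). So xy^{q+1}z = a^{q(1+k)} ∉ L.
This contradicts the pumping lemma, so L is not regular.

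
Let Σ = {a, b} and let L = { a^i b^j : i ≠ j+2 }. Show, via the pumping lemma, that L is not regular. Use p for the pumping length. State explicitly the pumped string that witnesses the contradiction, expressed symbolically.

Assume L is regular. Let p be the pumping length given by the pumping lemma.
Choose w = a^p b^{p+p!-2}. Since p ≠ (p+p!-2)+2 = p+p!, w ∈ L; and |w| ≥ p.
Write w = xyz as guaranteed by the lemma, with |xy| ≤ p and y is nonempty.
The first p characters of w are a's, so xy (and hence y) consists only of a's. Write y = a^k, 1 ≤ k ≤ p.
Since 1 ≤ k ≤ p, k divides p!; set t = 1 + p!/k. Then xy^t z has p + (p!/k)·k = p + p! copies of a. Now the a-count is p+p! and (b-count)+2 = (p+p!-2)+2 = p+p!, so i ≠ j+2 fails. So xy^t z = a^{p+p!} b^{p+p!-2} ∉ L.
Contradiction. Therefore L is not regular.

a^{p+p!} b^{p+p!-2}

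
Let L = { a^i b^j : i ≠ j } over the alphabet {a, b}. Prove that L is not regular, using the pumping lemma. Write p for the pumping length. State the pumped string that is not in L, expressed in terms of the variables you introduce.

a^{p+p!} b^{p+p!}

Assume L is regular. Let p be the pumping length given by the pumping lemma.
Choose w = a^p b^{p+p!}. Since p ≠ p+p!, w ∈ L; and |w| ≥ p.
Write w = xyz as guaranteed by the lemma, with |xy| ≤ p and |y| ≥ 1.
Since the first p symbols of w are all a's and |xy| ≤ p, y lies entirely in the leading a-block: y = a^k for some k with 1 ≤ k ≤ p.
Since 1 ≤ k ≤ p, k divides p!; set t = 1 + p!/k. Then xy^t z has p + (p!/k)·k = p + p! copies of a. Now the a-count equals the b-count, so i ≠ j fails. So xy^t z = a^{p+p!} b^{p+p!} ∉ L.
Contradiction. Therefore L is not regular.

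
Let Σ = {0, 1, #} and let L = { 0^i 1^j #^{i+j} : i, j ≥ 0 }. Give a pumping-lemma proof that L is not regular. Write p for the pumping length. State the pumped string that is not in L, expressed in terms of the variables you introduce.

Assume L is regular; let p be its pumping constant.
Take w = 0^p 1^p #^{2p} ∈ L (with i=j=p, i+j=2p), |w| = 4p ≥ p.
Write w = xyz as guaranteed by the lemma, with |xy| ≤ p and |y| ≥ 1.
Because |xy| ≤ p and w begins with p copies of 0, we have y = 0^k with 1 ≤ k ≤ p.
Consider xy^2z = 0^{p+k} 1^p #^{2p}. Now the 0- and 1-counts sum to 2p+k, but the #-count is 2p ≠ 2p+k. So xy^2z ∉ L.
This is a contradiction; hence L is not regular.

0^{p+k} 1^p #^{2p}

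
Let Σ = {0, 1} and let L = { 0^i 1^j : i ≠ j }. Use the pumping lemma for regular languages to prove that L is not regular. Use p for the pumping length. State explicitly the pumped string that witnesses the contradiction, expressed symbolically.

0^{p+p!} 1^{p+p!}

Assume L is regular. Let p be the pumping length given by the pumping lemma.
Choose w = 0^p 1^{p+p!}. Since p ≠ p+p!, w ∈ L; and |w| ≥ p.
By the pumping lemma, w = xyz with |xy| ≤ p and |y| ≥ 1.
Because |xy| ≤ p and w begins with p copies of 0, we have y = 0^k with 1 ≤ k ≤ p.
Since 1 ≤ k ≤ p, k divides p!; set t = 1 + p!/k. Then xy^t z has p + (p!/k)·k = p + p! copies of 0. Now the 0-count equals the 1-count, so i ≠ j fails. So xy^t z = 0^{p+p!} 1^{p+p!} ∉ L.
Contradiction. Therefore L is not regular.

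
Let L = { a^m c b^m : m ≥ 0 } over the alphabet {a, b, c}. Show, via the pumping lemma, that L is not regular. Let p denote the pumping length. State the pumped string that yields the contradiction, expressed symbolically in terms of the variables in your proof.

a^{p+k} c b^p

Suppose for contradiction that L is regular, and let p be the pumping length.
Take w = a^p c b^p ∈ L with |w| = 2p+1 ≥ p.
Write w = xyz as guaranteed by the lemma, with |xy| ≤ p and y is nonempty.
The first p characters of w are a's, so xy (and hence y) consists only of a's. Write y = a^k, 1 ≤ k ≤ p.
Pump with i = 2: xy^2z = a^{p+k} c b^p, which would require p+k = p. But k ≥ 1, so xy^2z ∉ L.
This contradicts the pumping lemma, so L is not regular.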